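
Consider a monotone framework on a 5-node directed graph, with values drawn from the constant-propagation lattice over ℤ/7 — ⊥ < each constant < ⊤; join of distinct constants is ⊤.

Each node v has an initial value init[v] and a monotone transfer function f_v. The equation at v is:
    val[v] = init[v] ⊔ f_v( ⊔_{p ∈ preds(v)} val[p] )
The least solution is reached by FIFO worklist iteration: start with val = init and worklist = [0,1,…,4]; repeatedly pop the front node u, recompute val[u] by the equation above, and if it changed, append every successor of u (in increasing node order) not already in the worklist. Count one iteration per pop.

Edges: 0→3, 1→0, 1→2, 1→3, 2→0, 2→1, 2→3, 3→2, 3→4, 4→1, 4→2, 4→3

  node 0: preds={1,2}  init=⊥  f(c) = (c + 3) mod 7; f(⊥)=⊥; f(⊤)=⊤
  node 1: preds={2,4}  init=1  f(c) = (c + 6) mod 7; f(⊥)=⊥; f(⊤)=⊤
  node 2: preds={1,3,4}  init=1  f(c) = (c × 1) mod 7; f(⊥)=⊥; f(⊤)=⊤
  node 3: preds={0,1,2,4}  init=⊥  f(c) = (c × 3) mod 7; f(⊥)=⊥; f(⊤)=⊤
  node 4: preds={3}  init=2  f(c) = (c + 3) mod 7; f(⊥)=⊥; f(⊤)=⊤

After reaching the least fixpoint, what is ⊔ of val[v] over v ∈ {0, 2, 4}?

Iteration log — 9 steps:
  step 1. node 0  ⊔preds=1  new=4  old=⊥  +wl: 
  step 2. node 1  ⊔preds=⊤  new=⊤  old=1  +wl: 0
  step 3. node 2  ⊔preds=⊤  new=⊤  old=1  +wl: 1
  step 4. node 3  ⊔preds=⊤  new=⊤  old=⊥  +wl: 2
  step 5. node 4  ⊔preds=⊤  new=⊤  old=2  +wl: 3
  step 6. node 0  ⊔preds=⊤  new=⊤  old=4  +wl: 
  step 7. node 1  ⊔preds=⊤  new=⊤  stable
  step 8. node 2  ⊔preds=⊤  new=⊤  stable
  step 9. node 3  ⊔preds=⊤  new=⊤  stable

Least fixpoint reached:
  node 0: ⊤
  node 1: ⊤
  node 2: ⊤
  node 3: ⊤
  node 4: ⊤

⊤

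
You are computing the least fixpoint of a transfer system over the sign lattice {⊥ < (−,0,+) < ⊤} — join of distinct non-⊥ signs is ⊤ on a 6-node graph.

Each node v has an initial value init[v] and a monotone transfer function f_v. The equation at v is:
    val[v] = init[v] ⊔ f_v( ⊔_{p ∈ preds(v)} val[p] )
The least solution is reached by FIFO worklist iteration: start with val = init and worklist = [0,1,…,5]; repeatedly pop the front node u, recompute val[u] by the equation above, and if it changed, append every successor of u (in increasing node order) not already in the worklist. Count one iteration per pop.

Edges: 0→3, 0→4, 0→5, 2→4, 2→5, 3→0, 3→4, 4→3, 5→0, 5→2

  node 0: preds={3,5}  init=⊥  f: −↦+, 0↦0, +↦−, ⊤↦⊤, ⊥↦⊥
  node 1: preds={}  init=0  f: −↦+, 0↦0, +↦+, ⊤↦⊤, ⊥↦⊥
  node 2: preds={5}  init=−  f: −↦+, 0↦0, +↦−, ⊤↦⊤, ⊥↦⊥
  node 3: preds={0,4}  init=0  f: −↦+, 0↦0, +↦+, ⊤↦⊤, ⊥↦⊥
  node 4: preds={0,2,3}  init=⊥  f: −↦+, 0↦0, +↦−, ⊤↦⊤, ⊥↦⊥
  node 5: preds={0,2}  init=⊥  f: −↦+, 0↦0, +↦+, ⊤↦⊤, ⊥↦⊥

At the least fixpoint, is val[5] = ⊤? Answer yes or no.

Iteration log — 12 steps:
  step 1. node 0  ⊔preds=0  new=0  old=⊥  +wl: 
  step 2. node 1  ⊔preds=⊥  new=0  stable
  step 3. node 2  ⊔preds=⊥  new=−  stable
  step 4. node 3  ⊔preds=0  new=0  stable
  step 5. node 4  ⊔preds=⊤  new=⊤  old=⊥  +wl: 3
  step 6. node 5  ⊔preds=⊤  new=⊤  old=⊥  +wl: 0,2
  step 7. node 3  ⊔preds=⊤  new=⊤  old=0  +wl: 4
  step 8. node 0  ⊔preds=⊤  new=⊤  old=0  +wl: 3,5
  step 9. node 2  ⊔preds=⊤  new=⊤  old=−  +wl: 
  step 10. node 4  ⊔preds=⊤  new=⊤  stable
  step 11. node 3  ⊔preds=⊤  new=⊤  stable
  step 12. node 5  ⊔preds=⊤  new=⊤  stable

Least fixpoint reached:
  node 0: ⊤
  node 1: 0
  node 2: ⊤
  node 3: ⊤
  node 4: ⊤
  node 5: ⊤

yes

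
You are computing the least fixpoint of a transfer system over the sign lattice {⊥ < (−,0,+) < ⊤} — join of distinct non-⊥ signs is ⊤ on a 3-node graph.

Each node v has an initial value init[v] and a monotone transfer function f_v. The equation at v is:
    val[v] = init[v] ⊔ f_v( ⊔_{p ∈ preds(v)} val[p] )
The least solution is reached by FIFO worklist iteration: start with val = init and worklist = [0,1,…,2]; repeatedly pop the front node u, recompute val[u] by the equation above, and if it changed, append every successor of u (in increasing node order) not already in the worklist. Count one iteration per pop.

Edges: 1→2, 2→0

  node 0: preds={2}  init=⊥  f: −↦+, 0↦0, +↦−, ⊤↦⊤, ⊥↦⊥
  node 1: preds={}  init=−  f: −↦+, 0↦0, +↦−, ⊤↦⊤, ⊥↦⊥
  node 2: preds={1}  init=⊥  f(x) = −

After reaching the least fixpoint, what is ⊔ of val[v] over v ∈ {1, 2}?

−

Trace (4 dequeues):
  [1] u=0 | in ⊥ | out ⊥ | ==
  [2] u=1 | in ⊥ | out − | ==
  [3] u=2 | in − | out − | prev ⊥ | push {0}
  [4] u=0 | in − | out + | prev ⊥ | push {}

Converged values:
  [0] +
  [1] −
  [2] −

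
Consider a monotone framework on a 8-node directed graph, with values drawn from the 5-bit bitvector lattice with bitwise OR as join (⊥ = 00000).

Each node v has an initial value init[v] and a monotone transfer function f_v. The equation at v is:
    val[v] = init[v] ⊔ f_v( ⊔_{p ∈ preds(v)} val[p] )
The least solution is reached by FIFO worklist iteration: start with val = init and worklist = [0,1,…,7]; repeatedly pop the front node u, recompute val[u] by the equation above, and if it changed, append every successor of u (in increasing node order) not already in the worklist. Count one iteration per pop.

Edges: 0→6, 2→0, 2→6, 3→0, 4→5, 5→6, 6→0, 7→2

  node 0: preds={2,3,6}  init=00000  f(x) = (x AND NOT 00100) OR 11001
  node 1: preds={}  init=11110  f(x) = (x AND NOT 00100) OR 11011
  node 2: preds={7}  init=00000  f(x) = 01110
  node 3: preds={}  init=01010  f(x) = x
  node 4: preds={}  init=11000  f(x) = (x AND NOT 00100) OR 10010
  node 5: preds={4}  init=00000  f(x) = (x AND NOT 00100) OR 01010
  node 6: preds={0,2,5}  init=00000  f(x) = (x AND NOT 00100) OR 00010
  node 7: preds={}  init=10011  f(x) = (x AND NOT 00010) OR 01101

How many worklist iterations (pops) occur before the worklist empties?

10

Trace (10 dequeues):
  [1] u=0 | in 01010 | out 11011 | prev 00000 | push {}
  [2] u=1 | in 00000 | out 11111 | prev 11110 | push {}
  [3] u=2 | in 10011 | out 01110 | prev 00000 | push {0}
  [4] u=3 | in 00000 | out 01010 | ==
  [5] u=4 | in 00000 | out 11010 | prev 11000 | push {}
  [6] u=5 | in 11010 | out 11010 | prev 00000 | push {}
  [7] u=6 | in 11111 | out 11011 | prev 00000 | push {}
  [8] u=7 | in 00000 | out 11111 | prev 10011 | push {2}
  [9] u=0 | in 11111 | out 11011 | ==
  [10] u=2 | in 11111 | out 01110 | ==

Converged values:
  [0] 11011
  [1] 11111
  [2] 01110
  [3] 01010
  [4] 11010
  [5] 11010
  [6] 11011
  [7] 11111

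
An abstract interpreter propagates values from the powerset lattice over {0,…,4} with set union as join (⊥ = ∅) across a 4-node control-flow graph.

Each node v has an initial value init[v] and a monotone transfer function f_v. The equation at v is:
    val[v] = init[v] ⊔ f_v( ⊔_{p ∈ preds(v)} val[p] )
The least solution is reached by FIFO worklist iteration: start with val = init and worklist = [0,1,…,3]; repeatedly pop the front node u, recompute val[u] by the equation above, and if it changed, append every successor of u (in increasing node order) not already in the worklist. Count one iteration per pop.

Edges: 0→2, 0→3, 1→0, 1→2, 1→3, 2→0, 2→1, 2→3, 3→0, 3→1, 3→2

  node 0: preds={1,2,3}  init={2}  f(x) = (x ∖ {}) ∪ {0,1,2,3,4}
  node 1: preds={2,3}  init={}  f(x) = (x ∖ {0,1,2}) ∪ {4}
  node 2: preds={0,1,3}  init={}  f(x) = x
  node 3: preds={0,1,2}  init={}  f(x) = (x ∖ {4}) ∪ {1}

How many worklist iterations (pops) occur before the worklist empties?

9

Worklist (9 pops):
  #1 pop 0: in={} → {0,1,2,3,4} (was {2}); enqueue []
  #2 pop 1: in={} → {4} (was {}); enqueue [0]
  #3 pop 2: in={0,1,2,3,4} → {0,1,2,3,4} (was {}); enqueue [1]
  #4 pop 3: in={0,1,2,3,4} → {0,1,2,3} (was {}); enqueue [2]
  #5 pop 0: in={0,1,2,3,4} → {0,1,2,3,4} (no change)
  #6 pop 1: in={0,1,2,3,4} → {3,4} (was {4}); enqueue [0,3]
  #7 pop 2: in={0,1,2,3,4} → {0,1,2,3,4} (no change)
  #8 pop 0: in={0,1,2,3,4} → {0,1,2,3,4} (no change)
  #9 pop 3: in={0,1,2,3,4} → {0,1,2,3} (no change)

Fixpoint:
  val[0] = {0,1,2,3,4}
  val[1] = {3,4}
  val[2] = {0,1,2,3,4}
  val[3] = {0,1,2,3}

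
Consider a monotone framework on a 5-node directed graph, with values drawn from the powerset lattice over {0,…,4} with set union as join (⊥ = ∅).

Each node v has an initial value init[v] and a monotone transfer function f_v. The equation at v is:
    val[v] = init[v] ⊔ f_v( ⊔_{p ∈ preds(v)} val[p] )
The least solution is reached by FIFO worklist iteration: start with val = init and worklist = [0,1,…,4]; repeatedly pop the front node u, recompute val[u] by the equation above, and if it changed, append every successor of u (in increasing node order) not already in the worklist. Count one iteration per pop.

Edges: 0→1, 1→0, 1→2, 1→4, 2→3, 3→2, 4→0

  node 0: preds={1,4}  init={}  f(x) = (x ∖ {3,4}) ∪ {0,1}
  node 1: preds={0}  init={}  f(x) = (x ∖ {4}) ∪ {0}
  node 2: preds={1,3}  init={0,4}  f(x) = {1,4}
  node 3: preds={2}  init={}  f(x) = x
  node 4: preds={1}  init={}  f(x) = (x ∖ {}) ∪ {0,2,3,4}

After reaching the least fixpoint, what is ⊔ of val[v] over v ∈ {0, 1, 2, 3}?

Worklist (11 pops):
  #1 pop 0: in={} → {0,1} (was {}); enqueue []
  #2 pop 1: in={0,1} → {0,1} (was {}); enqueue [0]
  #3 pop 2: in={0,1} → {0,1,4} (was {0,4}); enqueue []
  #4 pop 3: in={0,1,4} → {0,1,4} (was {}); enqueue [2]
  #5 pop 4: in={0,1} → {0,1,2,3,4} (was {}); enqueue []
  #6 pop 0: in={0,1,2,3,4} → {0,1,2} (was {0,1}); enqueue [1]
  #7 pop 2: in={0,1,4} → {0,1,4} (no change)
  #8 pop 1: in={0,1,2} → {0,1,2} (was {0,1}); enqueue [0,2,4]
  #9 pop 0: in={0,1,2,3,4} → {0,1,2} (no change)
  #10 pop 2: in={0,1,2,4} → {0,1,4} (no change)
  #11 pop 4: in={0,1,2} → {0,1,2,3,4} (no change)

Fixpoint:
  val[0] = {0,1,2}
  val[1] = {0,1,2}
  val[2] = {0,1,4}
  val[3] = {0,1,4}
  val[4] = {0,1,2,3,4}

{0,1,2,4}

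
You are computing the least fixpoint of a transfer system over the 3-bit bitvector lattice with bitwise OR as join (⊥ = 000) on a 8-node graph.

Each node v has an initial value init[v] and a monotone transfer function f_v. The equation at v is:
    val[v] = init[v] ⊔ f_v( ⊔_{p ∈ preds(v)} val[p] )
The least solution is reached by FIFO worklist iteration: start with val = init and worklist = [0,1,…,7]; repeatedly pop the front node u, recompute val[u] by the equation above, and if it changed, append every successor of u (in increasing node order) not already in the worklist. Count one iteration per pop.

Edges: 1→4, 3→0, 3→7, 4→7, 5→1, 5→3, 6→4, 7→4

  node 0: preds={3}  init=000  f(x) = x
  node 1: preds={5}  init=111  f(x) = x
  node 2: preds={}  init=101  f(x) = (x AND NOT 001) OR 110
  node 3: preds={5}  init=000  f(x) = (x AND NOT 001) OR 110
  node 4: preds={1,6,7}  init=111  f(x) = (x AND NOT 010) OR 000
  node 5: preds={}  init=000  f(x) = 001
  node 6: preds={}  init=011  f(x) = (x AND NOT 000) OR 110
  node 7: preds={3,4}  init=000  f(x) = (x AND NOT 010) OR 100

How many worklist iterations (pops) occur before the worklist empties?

Trace (12 dequeues):
  [1] u=0 | in 000 | out 000 | ==
  [2] u=1 | in 000 | out 111 | ==
  [3] u=2 | in 000 | out 111 | prev 101 | push {}
  [4] u=3 | in 000 | out 110 | prev 000 | push {0}
  [5] u=4 | in 111 | out 111 | ==
  [6] u=5 | in 000 | out 001 | prev 000 | push {1,3}
  [7] u=6 | in 000 | out 111 | prev 011 | push {4}
  [8] u=7 | in 111 | out 101 | prev 000 | push {}
  [9] u=0 | in 110 | out 110 | prev 000 | push {}
  [10] u=1 | in 001 | out 111 | ==
  [11] u=3 | in 001 | out 110 | ==
  [12] u=4 | in 111 | out 111 | ==

Converged values:
  [0] 110
  [1] 111
  [2] 111
  [3] 110
  [4] 111
  [5] 001
  [6] 111
  [7] 101

12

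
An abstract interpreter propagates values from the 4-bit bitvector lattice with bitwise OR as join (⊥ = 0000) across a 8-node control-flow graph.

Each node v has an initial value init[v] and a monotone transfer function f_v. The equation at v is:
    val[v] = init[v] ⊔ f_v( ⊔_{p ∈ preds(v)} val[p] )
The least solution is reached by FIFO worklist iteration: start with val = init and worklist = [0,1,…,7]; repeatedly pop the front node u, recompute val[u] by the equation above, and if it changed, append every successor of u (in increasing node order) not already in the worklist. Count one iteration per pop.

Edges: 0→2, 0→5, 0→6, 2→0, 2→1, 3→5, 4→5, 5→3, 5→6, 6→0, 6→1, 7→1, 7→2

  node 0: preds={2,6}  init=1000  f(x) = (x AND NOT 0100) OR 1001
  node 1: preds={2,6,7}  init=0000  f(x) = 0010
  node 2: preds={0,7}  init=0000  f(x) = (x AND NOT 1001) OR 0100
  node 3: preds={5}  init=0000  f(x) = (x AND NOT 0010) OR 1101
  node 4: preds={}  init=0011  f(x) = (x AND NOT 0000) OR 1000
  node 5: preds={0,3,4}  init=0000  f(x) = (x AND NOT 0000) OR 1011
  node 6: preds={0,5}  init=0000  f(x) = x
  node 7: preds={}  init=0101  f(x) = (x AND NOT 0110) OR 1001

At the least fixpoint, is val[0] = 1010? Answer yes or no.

no

Worklist (16 pops):
  #1 pop 0: in=0000 → 1001 (was 1000); enqueue []
  #2 pop 1: in=0101 → 0010 (was 0000); enqueue []
  #3 pop 2: in=1101 → 0100 (was 0000); enqueue [0,1]
  #4 pop 3: in=0000 → 1101 (was 0000); enqueue []
  #5 pop 4: in=0000 → 1011 (was 0011); enqueue []
  #6 pop 5: in=1111 → 1111 (was 0000); enqueue [3]
  #7 pop 6: in=1111 → 1111 (was 0000); enqueue []
  #8 pop 7: in=0000 → 1101 (was 0101); enqueue [2]
  #9 pop 0: in=1111 → 1011 (was 1001); enqueue [5,6]
  #10 pop 1: in=1111 → 0010 (no change)
  #11 pop 3: in=1111 → 1101 (no change)
  #12 pop 2: in=1111 → 0110 (was 0100); enqueue [0,1]
  #13 pop 5: in=1111 → 1111 (no change)
  #14 pop 6: in=1111 → 1111 (no change)
  #15 pop 0: in=1111 → 1011 (no change)
  #16 pop 1: in=1111 → 0010 (no change)

Fixpoint:
  val[0] = 1011
  val[1] = 0010
  val[2] = 0110
  val[3] = 1101
  val[4] = 1011
  val[5] = 1111
  val[6] = 1111
  val[7] = 1101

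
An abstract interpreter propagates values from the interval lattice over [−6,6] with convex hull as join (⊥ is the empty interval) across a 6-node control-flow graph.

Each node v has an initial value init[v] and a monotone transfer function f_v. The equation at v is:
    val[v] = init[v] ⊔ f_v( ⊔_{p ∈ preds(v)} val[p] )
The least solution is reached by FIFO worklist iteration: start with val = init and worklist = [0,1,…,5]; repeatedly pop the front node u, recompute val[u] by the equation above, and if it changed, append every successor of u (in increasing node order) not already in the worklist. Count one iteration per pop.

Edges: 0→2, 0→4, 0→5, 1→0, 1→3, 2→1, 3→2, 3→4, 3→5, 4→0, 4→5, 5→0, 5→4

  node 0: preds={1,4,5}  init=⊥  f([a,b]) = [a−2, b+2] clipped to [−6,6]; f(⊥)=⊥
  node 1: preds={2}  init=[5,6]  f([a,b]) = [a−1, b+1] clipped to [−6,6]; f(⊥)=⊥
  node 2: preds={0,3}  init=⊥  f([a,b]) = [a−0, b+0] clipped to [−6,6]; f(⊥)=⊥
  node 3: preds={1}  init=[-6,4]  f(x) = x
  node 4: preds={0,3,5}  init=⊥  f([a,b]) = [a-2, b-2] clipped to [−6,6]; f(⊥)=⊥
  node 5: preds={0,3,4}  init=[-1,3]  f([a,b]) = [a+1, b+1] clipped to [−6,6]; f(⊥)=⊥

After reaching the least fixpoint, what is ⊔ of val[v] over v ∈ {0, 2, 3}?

Worklist (13 pops):
  #1 pop 0: in=[-1,6] → [-3,6] (was ⊥); enqueue []
  #2 pop 1: in=⊥ → [5,6] (no change)
  #3 pop 2: in=[-6,6] → [-6,6] (was ⊥); enqueue [1]
  #4 pop 3: in=[5,6] → [-6,6] (was [-6,4]); enqueue [2]
  #5 pop 4: in=[-6,6] → [-6,4] (was ⊥); enqueue [0]
  #6 pop 5: in=[-6,6] → [-5,6] (was [-1,3]); enqueue [4]
  #7 pop 1: in=[-6,6] → [-6,6] (was [5,6]); enqueue [3]
  #8 pop 2: in=[-6,6] → [-6,6] (no change)
  #9 pop 0: in=[-6,6] → [-6,6] (was [-3,6]); enqueue [2,5]
  #10 pop 4: in=[-6,6] → [-6,4] (no change)
  #11 pop 3: in=[-6,6] → [-6,6] (no change)
  #12 pop 2: in=[-6,6] → [-6,6] (no change)
  #13 pop 5: in=[-6,6] → [-5,6] (no change)

Fixpoint:
  val[0] = [-6,6]
  val[1] = [-6,6]
  val[2] = [-6,6]
  val[3] = [-6,6]
  val[4] = [-6,4]
  val[5] = [-5,6]

[-6,6]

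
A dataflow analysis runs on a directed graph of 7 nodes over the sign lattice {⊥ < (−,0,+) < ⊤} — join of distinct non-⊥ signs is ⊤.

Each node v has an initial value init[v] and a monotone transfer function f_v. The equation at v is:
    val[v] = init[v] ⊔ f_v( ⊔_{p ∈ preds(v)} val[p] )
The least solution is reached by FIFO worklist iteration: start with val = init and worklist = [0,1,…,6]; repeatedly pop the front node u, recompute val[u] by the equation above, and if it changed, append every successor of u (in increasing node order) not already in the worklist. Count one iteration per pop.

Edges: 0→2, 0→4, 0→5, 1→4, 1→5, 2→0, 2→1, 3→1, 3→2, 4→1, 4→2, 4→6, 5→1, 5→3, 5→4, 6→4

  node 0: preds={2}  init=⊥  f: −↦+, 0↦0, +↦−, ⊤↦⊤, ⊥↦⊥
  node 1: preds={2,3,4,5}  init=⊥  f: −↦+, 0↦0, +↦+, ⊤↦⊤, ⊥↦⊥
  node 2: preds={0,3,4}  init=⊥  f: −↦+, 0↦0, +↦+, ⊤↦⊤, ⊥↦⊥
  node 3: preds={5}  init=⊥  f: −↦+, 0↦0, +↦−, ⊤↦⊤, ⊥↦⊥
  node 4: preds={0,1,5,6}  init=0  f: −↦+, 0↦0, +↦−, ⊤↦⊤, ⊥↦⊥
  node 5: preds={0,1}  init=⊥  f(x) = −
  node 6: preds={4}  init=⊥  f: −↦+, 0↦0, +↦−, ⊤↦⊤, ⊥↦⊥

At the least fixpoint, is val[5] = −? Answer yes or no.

yes

Worklist (19 pops):
  #1 pop 0: in=⊥ → ⊥ (no change)
  #2 pop 1: in=0 → 0 (was ⊥); enqueue []
  #3 pop 2: in=0 → 0 (was ⊥); enqueue [0,1]
  #4 pop 3: in=⊥ → ⊥ (no change)
  #5 pop 4: in=0 → 0 (no change)
  #6 pop 5: in=0 → − (was ⊥); enqueue [3,4]
  #7 pop 6: in=0 → 0 (was ⊥); enqueue []
  #8 pop 0: in=0 → 0 (was ⊥); enqueue [2,5]
  #9 pop 1: in=⊤ → ⊤ (was 0); enqueue []
  #10 pop 3: in=− → + (was ⊥); enqueue [1]
  #11 pop 4: in=⊤ → ⊤ (was 0); enqueue [6]
  #12 pop 2: in=⊤ → ⊤ (was 0); enqueue [0]
  #13 pop 5: in=⊤ → − (no change)
  #14 pop 1: in=⊤ → ⊤ (no change)
  #15 pop 6: in=⊤ → ⊤ (was 0); enqueue [4]
  #16 pop 0: in=⊤ → ⊤ (was 0); enqueue [2,5]
  #17 pop 4: in=⊤ → ⊤ (no change)
  #18 pop 2: in=⊤ → ⊤ (no change)
  #19 pop 5: in=⊤ → − (no change)

Fixpoint:
  val[0] = ⊤
  val[1] = ⊤
  val[2] = ⊤
  val[3] = +
  val[4] = ⊤
  val[5] = −
  val[6] = ⊤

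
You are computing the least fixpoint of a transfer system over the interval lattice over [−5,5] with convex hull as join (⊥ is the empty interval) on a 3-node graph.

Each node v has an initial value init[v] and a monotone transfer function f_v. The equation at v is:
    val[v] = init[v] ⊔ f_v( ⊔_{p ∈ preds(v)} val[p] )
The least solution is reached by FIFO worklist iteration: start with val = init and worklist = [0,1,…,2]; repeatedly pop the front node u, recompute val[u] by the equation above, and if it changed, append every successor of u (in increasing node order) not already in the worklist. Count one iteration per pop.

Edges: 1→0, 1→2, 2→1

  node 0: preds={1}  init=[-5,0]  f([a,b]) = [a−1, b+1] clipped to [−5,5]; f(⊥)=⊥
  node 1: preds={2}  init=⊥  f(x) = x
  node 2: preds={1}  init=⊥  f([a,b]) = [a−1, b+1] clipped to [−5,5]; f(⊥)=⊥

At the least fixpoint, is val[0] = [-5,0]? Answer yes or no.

yes

Trace (3 dequeues):
  [1] u=0 | in ⊥ | out [-5,0] | ==
  [2] u=1 | in ⊥ | out ⊥ | ==
  [3] u=2 | in ⊥ | out ⊥ | ==

Converged values:
  [0] [-5,0]
  [1] ⊥
  [2] ⊥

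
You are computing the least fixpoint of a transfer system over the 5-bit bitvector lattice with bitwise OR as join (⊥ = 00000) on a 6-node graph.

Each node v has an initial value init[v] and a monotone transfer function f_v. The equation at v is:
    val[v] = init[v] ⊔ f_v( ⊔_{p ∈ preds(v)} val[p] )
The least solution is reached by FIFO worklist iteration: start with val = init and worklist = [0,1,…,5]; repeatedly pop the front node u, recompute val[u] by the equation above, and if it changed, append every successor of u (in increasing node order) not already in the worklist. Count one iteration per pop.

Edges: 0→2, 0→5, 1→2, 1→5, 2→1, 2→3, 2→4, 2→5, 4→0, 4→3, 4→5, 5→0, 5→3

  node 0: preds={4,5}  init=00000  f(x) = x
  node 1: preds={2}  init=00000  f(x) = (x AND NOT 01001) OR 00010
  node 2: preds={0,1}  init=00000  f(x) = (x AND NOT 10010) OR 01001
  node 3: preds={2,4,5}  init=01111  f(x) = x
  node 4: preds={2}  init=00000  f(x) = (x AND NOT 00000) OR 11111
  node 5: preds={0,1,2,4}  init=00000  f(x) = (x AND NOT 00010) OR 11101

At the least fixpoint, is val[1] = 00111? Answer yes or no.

no

Worklist (16 pops):
  #1 pop 0: in=00000 → 00000 (no change)
  #2 pop 1: in=00000 → 00010 (was 00000); enqueue []
  #3 pop 2: in=00010 → 01001 (was 00000); enqueue [1]
  #4 pop 3: in=01001 → 01111 (no change)
  #5 pop 4: in=01001 → 11111 (was 00000); enqueue [0,3]
  #6 pop 5: in=11111 → 11101 (was 00000); enqueue []
  #7 pop 1: in=01001 → 00010 (no change)
  #8 pop 0: in=11111 → 11111 (was 00000); enqueue [2,5]
  #9 pop 3: in=11111 → 11111 (was 01111); enqueue []
  #10 pop 2: in=11111 → 01101 (was 01001); enqueue [1,3,4]
  #11 pop 5: in=11111 → 11101 (no change)
  #12 pop 1: in=01101 → 00110 (was 00010); enqueue [2,5]
  #13 pop 3: in=11111 → 11111 (no change)
  #14 pop 4: in=01101 → 11111 (no change)
  #15 pop 2: in=11111 → 01101 (no change)
  #16 pop 5: in=11111 → 11101 (no change)

Fixpoint:
  val[0] = 11111
  val[1] = 00110
  val[2] = 01101
  val[3] = 11111
  val[4] = 11111
  val[5] = 11101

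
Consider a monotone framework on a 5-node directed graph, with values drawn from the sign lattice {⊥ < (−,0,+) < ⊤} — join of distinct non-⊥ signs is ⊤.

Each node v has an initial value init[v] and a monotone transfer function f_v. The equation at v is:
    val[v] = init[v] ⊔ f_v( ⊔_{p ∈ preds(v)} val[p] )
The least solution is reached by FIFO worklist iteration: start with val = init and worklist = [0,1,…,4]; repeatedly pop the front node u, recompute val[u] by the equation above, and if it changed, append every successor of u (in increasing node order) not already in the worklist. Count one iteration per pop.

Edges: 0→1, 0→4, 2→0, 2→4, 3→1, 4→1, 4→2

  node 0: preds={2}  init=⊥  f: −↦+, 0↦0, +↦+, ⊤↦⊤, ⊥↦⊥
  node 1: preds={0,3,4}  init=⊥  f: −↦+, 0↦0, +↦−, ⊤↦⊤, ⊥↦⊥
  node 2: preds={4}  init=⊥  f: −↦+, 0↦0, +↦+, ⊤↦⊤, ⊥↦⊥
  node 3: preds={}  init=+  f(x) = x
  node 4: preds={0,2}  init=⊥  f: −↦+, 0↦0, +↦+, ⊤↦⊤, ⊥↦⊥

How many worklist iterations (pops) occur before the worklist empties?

5

Worklist (5 pops):
  #1 pop 0: in=⊥ → ⊥ (no change)
  #2 pop 1: in=+ → − (was ⊥); enqueue []
  #3 pop 2: in=⊥ → ⊥ (no change)
  #4 pop 3: in=⊥ → + (no change)
  #5 pop 4: in=⊥ → ⊥ (no change)

Fixpoint:
  val[0] = ⊥
  val[1] = −
  val[2] = ⊥
  val[3] = +
  val[4] = ⊥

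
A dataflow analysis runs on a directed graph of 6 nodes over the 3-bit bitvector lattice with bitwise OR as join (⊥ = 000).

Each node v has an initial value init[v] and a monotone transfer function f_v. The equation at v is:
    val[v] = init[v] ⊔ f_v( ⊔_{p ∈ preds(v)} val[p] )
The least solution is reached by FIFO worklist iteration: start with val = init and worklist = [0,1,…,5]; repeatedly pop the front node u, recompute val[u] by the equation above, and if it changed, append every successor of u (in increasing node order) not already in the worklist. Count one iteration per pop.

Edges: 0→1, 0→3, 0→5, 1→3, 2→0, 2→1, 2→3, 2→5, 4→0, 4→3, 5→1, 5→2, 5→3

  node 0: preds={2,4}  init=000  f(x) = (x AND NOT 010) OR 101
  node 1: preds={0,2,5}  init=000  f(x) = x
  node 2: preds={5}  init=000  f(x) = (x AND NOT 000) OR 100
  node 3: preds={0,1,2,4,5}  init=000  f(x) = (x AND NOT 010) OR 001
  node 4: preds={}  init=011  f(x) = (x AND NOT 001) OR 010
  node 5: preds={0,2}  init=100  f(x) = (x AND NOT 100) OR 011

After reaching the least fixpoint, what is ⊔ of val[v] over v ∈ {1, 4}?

Worklist (13 pops):
  #1 pop 0: in=011 → 101 (was 000); enqueue []
  #2 pop 1: in=101 → 101 (was 000); enqueue []
  #3 pop 2: in=100 → 100 (was 000); enqueue [0,1]
  #4 pop 3: in=111 → 101 (was 000); enqueue []
  #5 pop 4: in=000 → 011 (no change)
  #6 pop 5: in=101 → 111 (was 100); enqueue [2,3]
  #7 pop 0: in=111 → 101 (no change)
  #8 pop 1: in=111 → 111 (was 101); enqueue []
  #9 pop 2: in=111 → 111 (was 100); enqueue [0,1,5]
  #10 pop 3: in=111 → 101 (no change)
  #11 pop 0: in=111 → 101 (no change)
  #12 pop 1: in=111 → 111 (no change)
  #13 pop 5: in=111 → 111 (no change)

Fixpoint:
  val[0] = 101
  val[1] = 111
  val[2] = 111
  val[3] = 101
  val[4] = 011
  val[5] = 111

111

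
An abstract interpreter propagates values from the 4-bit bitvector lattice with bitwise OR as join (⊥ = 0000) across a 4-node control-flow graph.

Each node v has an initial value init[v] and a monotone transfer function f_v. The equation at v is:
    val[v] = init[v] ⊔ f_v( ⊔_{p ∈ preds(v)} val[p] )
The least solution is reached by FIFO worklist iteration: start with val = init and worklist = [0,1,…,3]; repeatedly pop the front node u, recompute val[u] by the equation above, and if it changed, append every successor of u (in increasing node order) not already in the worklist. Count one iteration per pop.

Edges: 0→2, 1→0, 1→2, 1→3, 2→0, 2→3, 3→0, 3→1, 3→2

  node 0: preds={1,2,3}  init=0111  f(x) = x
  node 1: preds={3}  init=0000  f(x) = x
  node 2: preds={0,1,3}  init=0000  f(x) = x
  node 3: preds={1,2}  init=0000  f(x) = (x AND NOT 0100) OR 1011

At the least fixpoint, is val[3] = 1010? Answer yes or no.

Iteration log — 9 steps:
  step 1. node 0  ⊔preds=0000  new=0111  stable
  step 2. node 1  ⊔preds=0000  new=0000  stable
  step 3. node 2  ⊔preds=0111  new=0111  old=0000  +wl: 0
  step 4. node 3  ⊔preds=0111  new=1011  old=0000  +wl: 1,2
  step 5. node 0  ⊔preds=1111  new=1111  old=0111  +wl: 
  step 6. node 1  ⊔preds=1011  new=1011  old=0000  +wl: 0,3
  step 7. node 2  ⊔preds=1111  new=1111  old=0111  +wl: 
  step 8. node 0  ⊔preds=1111  new=1111  stable
  step 9. node 3  ⊔preds=1111  new=1011  stable

Least fixpoint reached:
  node 0: 1111
  node 1: 1011
  node 2: 1111
  node 3: 1011

no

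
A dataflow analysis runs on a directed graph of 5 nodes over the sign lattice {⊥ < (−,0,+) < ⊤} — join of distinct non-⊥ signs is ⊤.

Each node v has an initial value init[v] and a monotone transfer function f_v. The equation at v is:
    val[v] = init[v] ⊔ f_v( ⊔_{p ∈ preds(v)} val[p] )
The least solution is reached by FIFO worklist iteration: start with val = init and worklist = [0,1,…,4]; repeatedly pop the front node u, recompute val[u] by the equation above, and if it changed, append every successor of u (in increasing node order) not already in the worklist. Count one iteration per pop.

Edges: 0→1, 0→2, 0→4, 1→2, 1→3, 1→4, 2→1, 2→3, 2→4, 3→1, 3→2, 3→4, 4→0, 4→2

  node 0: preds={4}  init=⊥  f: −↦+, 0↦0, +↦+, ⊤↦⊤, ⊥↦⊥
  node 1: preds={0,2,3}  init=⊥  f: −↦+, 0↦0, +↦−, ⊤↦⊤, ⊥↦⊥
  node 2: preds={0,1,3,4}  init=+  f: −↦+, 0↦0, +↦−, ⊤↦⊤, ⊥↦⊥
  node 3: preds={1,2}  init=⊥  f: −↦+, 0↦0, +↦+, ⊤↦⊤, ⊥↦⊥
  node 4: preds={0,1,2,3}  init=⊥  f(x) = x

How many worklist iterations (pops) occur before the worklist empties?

Trace (12 dequeues):
  [1] u=0 | in ⊥ | out ⊥ | ==
  [2] u=1 | in + | out − | prev ⊥ | push {}
  [3] u=2 | in − | out + | ==
  [4] u=3 | in ⊤ | out ⊤ | prev ⊥ | push {1,2}
  [5] u=4 | in ⊤ | out ⊤ | prev ⊥ | push {0}
  [6] u=1 | in ⊤ | out ⊤ | prev − | push {3,4}
  [7] u=2 | in ⊤ | out ⊤ | prev + | push {1}
  [8] u=0 | in ⊤ | out ⊤ | prev ⊥ | push {2}
  [9] u=3 | in ⊤ | out ⊤ | ==
  [10] u=4 | in ⊤ | out ⊤ | ==
  [11] u=1 | in ⊤ | out ⊤ | ==
  [12] u=2 | in ⊤ | out ⊤ | ==

Converged values:
  [0] ⊤
  [1] ⊤
  [2] ⊤
  [3] ⊤
  [4] ⊤

12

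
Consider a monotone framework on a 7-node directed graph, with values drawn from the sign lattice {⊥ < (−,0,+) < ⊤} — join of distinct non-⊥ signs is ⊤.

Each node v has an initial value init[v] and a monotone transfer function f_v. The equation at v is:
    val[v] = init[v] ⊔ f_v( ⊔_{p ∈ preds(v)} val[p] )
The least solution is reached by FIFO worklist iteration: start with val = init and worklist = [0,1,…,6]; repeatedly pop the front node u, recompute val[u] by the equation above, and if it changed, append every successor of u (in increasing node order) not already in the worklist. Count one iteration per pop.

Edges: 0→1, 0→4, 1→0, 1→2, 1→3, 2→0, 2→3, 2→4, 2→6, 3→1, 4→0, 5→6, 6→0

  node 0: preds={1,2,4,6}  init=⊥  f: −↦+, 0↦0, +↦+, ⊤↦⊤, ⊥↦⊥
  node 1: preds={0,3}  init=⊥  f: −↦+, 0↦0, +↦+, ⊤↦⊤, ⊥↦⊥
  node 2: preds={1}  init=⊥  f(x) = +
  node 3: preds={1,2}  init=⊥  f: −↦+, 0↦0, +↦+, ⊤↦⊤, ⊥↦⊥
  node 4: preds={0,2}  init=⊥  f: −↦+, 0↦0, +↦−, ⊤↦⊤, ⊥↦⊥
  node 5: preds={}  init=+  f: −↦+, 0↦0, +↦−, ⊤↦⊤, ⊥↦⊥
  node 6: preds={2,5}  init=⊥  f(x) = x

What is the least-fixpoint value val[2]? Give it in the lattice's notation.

Trace (14 dequeues):
  [1] u=0 | in ⊥ | out ⊥ | ==
  [2] u=1 | in ⊥ | out ⊥ | ==
  [3] u=2 | in ⊥ | out + | prev ⊥ | push {0}
  [4] u=3 | in + | out + | prev ⊥ | push {1}
  [5] u=4 | in + | out − | prev ⊥ | push {}
  [6] u=5 | in ⊥ | out + | ==
  [7] u=6 | in + | out + | prev ⊥ | push {}
  [8] u=0 | in ⊤ | out ⊤ | prev ⊥ | push {4}
  [9] u=1 | in ⊤ | out ⊤ | prev ⊥ | push {0,2,3}
  [10] u=4 | in ⊤ | out ⊤ | prev − | push {}
  [11] u=0 | in ⊤ | out ⊤ | ==
  [12] u=2 | in ⊤ | out + | ==
  [13] u=3 | in ⊤ | out ⊤ | prev + | push {1}
  [14] u=1 | in ⊤ | out ⊤ | ==

Converged values:
  [0] ⊤
  [1] ⊤
  [2] +
  [3] ⊤
  [4] ⊤
  [5] +
  [6] +

+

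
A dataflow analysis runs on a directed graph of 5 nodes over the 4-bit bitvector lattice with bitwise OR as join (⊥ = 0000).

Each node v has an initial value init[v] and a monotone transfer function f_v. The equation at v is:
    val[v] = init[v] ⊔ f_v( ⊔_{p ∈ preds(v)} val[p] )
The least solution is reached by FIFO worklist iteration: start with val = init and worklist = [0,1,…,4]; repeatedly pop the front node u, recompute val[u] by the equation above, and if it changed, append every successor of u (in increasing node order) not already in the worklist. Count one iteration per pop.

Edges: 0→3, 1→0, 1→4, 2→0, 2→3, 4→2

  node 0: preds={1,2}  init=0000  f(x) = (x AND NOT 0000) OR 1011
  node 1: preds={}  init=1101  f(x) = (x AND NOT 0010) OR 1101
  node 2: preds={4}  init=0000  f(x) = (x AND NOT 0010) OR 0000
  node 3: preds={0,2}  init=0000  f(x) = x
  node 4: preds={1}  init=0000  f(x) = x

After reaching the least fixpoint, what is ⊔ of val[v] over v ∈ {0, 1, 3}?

1111

Worklist (8 pops):
  #1 pop 0: in=1101 → 1111 (was 0000); enqueue []
  #2 pop 1: in=0000 → 1101 (no change)
  #3 pop 2: in=0000 → 0000 (no change)
  #4 pop 3: in=1111 → 1111 (was 0000); enqueue []
  #5 pop 4: in=1101 → 1101 (was 0000); enqueue [2]
  #6 pop 2: in=1101 → 1101 (was 0000); enqueue [0,3]
  #7 pop 0: in=1101 → 1111 (no change)
  #8 pop 3: in=1111 → 1111 (no change)

Fixpoint:
  val[0] = 1111
  val[1] = 1101
  val[2] = 1101
  val[3] = 1111
  val[4] = 1101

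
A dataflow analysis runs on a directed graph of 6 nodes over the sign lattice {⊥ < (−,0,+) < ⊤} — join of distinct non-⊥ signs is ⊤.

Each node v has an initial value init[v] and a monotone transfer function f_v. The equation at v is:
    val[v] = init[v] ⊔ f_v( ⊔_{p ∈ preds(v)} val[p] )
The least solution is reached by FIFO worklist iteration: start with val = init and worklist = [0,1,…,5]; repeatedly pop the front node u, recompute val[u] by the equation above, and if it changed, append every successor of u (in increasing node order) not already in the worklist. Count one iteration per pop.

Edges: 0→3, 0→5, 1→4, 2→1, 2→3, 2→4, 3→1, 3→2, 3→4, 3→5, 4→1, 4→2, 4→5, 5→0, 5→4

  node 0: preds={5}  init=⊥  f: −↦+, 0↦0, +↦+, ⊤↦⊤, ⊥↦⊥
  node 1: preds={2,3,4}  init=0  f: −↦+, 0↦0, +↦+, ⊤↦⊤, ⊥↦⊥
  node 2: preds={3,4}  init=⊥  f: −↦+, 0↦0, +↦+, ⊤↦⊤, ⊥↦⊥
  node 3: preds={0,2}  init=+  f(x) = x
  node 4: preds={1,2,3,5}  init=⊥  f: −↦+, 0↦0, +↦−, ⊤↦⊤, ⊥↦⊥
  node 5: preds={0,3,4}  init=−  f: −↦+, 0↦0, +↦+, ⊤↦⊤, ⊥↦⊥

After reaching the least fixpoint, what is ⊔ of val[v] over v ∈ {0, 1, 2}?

Iteration log — 16 steps:
  step 1. node 0  ⊔preds=−  new=+  old=⊥  +wl: 
  step 2. node 1  ⊔preds=+  new=⊤  old=0  +wl: 
  step 3. node 2  ⊔preds=+  new=+  old=⊥  +wl: 1
  step 4. node 3  ⊔preds=+  new=+  stable
  step 5. node 4  ⊔preds=⊤  new=⊤  old=⊥  +wl: 2
  step 6. node 5  ⊔preds=⊤  new=⊤  old=−  +wl: 0,4
  step 7. node 1  ⊔preds=⊤  new=⊤  stable
  step 8. node 2  ⊔preds=⊤  new=⊤  old=+  +wl: 1,3
  step 9. node 0  ⊔preds=⊤  new=⊤  old=+  +wl: 5
  step 10. node 4  ⊔preds=⊤  new=⊤  stable
  step 11. node 1  ⊔preds=⊤  new=⊤  stable
  step 12. node 3  ⊔preds=⊤  new=⊤  old=+  +wl: 1,2,4
  step 13. node 5  ⊔preds=⊤  new=⊤  stable
  step 14. node 1  ⊔preds=⊤  new=⊤  stable
  step 15. node 2  ⊔preds=⊤  new=⊤  stable
  step 16. node 4  ⊔preds=⊤  new=⊤  stable

Least fixpoint reached:
  node 0: ⊤
  node 1: ⊤
  node 2: ⊤
  node 3: ⊤
  node 4: ⊤
  node 5: ⊤

⊤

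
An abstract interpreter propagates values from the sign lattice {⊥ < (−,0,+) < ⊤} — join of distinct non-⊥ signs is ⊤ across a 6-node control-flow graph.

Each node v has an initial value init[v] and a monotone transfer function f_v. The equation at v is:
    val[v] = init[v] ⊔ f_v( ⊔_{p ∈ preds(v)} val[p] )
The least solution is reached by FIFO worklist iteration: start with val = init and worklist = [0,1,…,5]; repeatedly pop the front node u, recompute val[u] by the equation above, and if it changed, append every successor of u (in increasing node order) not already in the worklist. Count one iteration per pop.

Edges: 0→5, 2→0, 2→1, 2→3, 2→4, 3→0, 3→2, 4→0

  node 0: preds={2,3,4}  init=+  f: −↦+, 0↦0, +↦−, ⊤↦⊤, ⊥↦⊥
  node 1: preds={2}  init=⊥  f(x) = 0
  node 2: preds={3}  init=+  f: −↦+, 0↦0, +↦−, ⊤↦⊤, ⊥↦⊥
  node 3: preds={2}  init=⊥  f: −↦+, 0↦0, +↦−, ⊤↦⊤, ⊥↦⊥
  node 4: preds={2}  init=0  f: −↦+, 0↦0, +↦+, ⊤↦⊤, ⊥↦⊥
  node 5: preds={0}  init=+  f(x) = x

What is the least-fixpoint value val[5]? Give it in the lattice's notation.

⊤

Worklist (8 pops):
  #1 pop 0: in=⊤ → ⊤ (was +); enqueue []
  #2 pop 1: in=+ → 0 (was ⊥); enqueue []
  #3 pop 2: in=⊥ → + (no change)
  #4 pop 3: in=+ → − (was ⊥); enqueue [0,2]
  #5 pop 4: in=+ → ⊤ (was 0); enqueue []
  #6 pop 5: in=⊤ → ⊤ (was +); enqueue []
  #7 pop 0: in=⊤ → ⊤ (no change)
  #8 pop 2: in=− → + (no change)

Fixpoint:
  val[0] = ⊤
  val[1] = 0
  val[2] = +
  val[3] = −
  val[4] = ⊤
  val[5] = ⊤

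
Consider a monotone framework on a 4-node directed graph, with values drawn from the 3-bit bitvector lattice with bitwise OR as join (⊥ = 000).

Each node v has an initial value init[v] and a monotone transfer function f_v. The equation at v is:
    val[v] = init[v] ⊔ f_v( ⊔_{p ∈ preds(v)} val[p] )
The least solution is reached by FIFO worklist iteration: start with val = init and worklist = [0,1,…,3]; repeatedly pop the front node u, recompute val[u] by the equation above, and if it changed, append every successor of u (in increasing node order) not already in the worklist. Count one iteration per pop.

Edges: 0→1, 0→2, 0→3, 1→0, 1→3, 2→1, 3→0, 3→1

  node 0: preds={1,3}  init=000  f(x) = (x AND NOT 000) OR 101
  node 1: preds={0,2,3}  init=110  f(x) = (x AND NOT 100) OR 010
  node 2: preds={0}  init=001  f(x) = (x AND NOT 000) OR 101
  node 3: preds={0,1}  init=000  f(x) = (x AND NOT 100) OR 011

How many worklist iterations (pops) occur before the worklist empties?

Worklist (6 pops):
  #1 pop 0: in=110 → 111 (was 000); enqueue []
  #2 pop 1: in=111 → 111 (was 110); enqueue [0]
  #3 pop 2: in=111 → 111 (was 001); enqueue [1]
  #4 pop 3: in=111 → 011 (was 000); enqueue []
  #5 pop 0: in=111 → 111 (no change)
  #6 pop 1: in=111 → 111 (no change)

Fixpoint:
  val[0] = 111
  val[1] = 111
  val[2] = 111
  val[3] = 011

6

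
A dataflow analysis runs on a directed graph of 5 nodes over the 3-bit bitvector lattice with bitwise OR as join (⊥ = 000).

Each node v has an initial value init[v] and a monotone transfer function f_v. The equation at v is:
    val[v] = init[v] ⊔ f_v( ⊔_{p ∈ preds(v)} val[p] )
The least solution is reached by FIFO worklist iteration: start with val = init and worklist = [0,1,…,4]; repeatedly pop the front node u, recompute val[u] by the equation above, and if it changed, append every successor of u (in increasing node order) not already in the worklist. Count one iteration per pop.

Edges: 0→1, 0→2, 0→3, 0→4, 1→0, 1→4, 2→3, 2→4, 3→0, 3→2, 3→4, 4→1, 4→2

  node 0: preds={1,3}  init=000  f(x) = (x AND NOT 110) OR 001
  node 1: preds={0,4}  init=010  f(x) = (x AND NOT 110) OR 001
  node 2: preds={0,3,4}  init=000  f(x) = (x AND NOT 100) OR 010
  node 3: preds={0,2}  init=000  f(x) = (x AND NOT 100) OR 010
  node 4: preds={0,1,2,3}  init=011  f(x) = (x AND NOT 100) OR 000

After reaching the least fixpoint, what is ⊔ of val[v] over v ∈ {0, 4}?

011

Worklist (7 pops):
  #1 pop 0: in=010 → 001 (was 000); enqueue []
  #2 pop 1: in=011 → 011 (was 010); enqueue [0]
  #3 pop 2: in=011 → 011 (was 000); enqueue []
  #4 pop 3: in=011 → 011 (was 000); enqueue [2]
  #5 pop 4: in=011 → 011 (no change)
  #6 pop 0: in=011 → 001 (no change)
  #7 pop 2: in=011 → 011 (no change)

Fixpoint:
  val[0] = 001
  val[1] = 011
  val[2] = 011
  val[3] = 011
  val[4] = 011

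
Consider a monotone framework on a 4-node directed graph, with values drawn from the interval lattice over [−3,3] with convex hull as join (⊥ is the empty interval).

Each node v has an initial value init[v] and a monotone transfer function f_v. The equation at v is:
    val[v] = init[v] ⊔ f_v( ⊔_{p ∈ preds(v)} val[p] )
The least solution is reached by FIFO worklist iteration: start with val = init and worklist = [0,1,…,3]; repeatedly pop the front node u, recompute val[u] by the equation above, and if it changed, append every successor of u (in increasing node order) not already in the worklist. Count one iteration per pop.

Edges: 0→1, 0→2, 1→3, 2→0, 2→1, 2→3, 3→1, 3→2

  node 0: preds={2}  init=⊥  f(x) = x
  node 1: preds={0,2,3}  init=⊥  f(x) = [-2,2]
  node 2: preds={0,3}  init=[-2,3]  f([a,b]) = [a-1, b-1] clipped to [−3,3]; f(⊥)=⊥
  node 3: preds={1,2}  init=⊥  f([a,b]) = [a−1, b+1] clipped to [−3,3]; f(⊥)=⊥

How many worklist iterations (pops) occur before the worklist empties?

Trace (7 dequeues):
  [1] u=0 | in [-2,3] | out [-2,3] | prev ⊥ | push {}
  [2] u=1 | in [-2,3] | out [-2,2] | prev ⊥ | push {}
  [3] u=2 | in [-2,3] | out [-3,3] | prev [-2,3] | push {0,1}
  [4] u=3 | in [-3,3] | out [-3,3] | prev ⊥ | push {2}
  [5] u=0 | in [-3,3] | out [-3,3] | prev [-2,3] | push {}
  [6] u=1 | in [-3,3] | out [-2,2] | ==
  [7] u=2 | in [-3,3] | out [-3,3] | ==

Converged values:
  [0] [-3,3]
  [1] [-2,2]
  [2] [-3,3]
  [3] [-3,3]

7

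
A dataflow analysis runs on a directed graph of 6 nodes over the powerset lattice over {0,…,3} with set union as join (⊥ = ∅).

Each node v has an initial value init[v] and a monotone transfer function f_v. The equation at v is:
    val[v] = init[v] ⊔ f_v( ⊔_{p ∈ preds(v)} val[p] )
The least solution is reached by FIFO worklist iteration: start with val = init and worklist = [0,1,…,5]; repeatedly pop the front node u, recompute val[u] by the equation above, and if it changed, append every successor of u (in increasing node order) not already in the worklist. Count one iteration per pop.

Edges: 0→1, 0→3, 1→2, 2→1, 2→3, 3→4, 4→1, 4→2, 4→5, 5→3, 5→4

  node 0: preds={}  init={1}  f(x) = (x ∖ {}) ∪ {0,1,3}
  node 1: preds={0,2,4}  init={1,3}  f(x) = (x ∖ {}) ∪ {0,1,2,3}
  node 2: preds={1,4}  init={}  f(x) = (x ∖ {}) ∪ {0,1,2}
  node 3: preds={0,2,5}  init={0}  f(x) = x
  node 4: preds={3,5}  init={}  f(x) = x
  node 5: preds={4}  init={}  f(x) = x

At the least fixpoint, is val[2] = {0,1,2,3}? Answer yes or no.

Trace (10 dequeues):
  [1] u=0 | in {} | out {0,1,3} | prev {1} | push {}
  [2] u=1 | in {0,1,3} | out {0,1,2,3} | prev {1,3} | push {}
  [3] u=2 | in {0,1,2,3} | out {0,1,2,3} | prev {} | push {1}
  [4] u=3 | in {0,1,2,3} | out {0,1,2,3} | prev {0} | push {}
  [5] u=4 | in {0,1,2,3} | out {0,1,2,3} | prev {} | push {2}
  [6] u=5 | in {0,1,2,3} | out {0,1,2,3} | prev {} | push {3,4}
  [7] u=1 | in {0,1,2,3} | out {0,1,2,3} | ==
  [8] u=2 | in {0,1,2,3} | out {0,1,2,3} | ==
  [9] u=3 | in {0,1,2,3} | out {0,1,2,3} | ==
  [10] u=4 | in {0,1,2,3} | out {0,1,2,3} | ==

Converged values:
  [0] {0,1,3}
  [1] {0,1,2,3}
  [2] {0,1,2,3}
  [3] {0,1,2,3}
  [4] {0,1,2,3}
  [5] {0,1,2,3}

yes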